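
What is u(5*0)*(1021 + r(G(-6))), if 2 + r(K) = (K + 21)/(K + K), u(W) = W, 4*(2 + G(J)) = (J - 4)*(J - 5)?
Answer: 0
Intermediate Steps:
G(J) = -2 + (-5 + J)*(-4 + J)/4 (G(J) = -2 + ((J - 4)*(J - 5))/4 = -2 + ((-4 + J)*(-5 + J))/4 = -2 + ((-5 + J)*(-4 + J))/4 = -2 + (-5 + J)*(-4 + J)/4)
r(K) = -2 + (21 + K)/(2*K) (r(K) = -2 + (K + 21)/(K + K) = -2 + (21 + K)/((2*K)) = -2 + (21 + K)*(1/(2*K)) = -2 + (21 + K)/(2*K))
u(5*0)*(1021 + r(G(-6))) = (5*0)*(1021 + 3*(7 - (3 - 9/4*(-6) + (1/4)*(-6)**2))/(2*(3 - 9/4*(-6) + (1/4)*(-6)**2))) = 0*(1021 + 3*(7 - (3 + 27/2 + (1/4)*36))/(2*(3 + 27/2 + (1/4)*36))) = 0*(1021 + 3*(7 - (3 + 27/2 + 9))/(2*(3 + 27/2 + 9))) = 0*(1021 + 3*(7 - 1*51/2)/(2*(51/2))) = 0*(1021 + (3/2)*(2/51)*(7 - 51/2)) = 0*(1021 + (3/2)*(2/51)*(-37/2)) = 0*(1021 - 37/34) = 0*(34677/34) = 0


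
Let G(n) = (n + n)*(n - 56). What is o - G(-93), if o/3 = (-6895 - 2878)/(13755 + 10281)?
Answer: -222054341/8012 ≈ -27715.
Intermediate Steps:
G(n) = 2*n*(-56 + n) (G(n) = (2*n)*(-56 + n) = 2*n*(-56 + n))
o = -9773/8012 (o = 3*((-6895 - 2878)/(13755 + 10281)) = 3*(-9773/24036) = -9773/8012 ≈ -1.2198)
o - G(-93) = -9773/8012 - 2*(-93)*(-56 - 93) = -9773/8012 - 2*(-93)*(-149) = -9773/8012 - 1*27714 = -9773/8012 - 27714 = -222054341/8012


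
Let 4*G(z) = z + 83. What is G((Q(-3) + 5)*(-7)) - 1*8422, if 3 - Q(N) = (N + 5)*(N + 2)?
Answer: -33675/4 ≈ -8418.8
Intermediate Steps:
Q(N) = 3 - (2 + N)*(5 + N) (Q(N) = 3 - (N + 5)*(N + 2) = 3 - (5 + N)*(2 + N) = 3 - (2 + N)*(5 + N))
G(z) = 83/4 + z/4 (G(z) = (z + 83)/4 = (83 + z)/4 = 83/4 + z/4)
G((Q(-3) + 5)*(-7)) - 1*8422 = (83/4 + (((-7 - 1*(-3)**2 - 7*(-3)) + 5)*(-7))/4) - 1*8422 = (83/4 + (((-7 - 1*9 + 21) + 5)*(-7))/4) - 8422 = (83/4 + (((-7 - 9 + 21) + 5)*(-7))/4) - 8422 = (83/4 + ((5 + 5)*(-7))/4) - 8422 = (83/4 + (10*(-7))/4) - 8422 = (83/4 + (1/4)*(-70)) - 8422 = (83/4 - 35/2) - 8422 = 13/4 - 8422 = -33675/4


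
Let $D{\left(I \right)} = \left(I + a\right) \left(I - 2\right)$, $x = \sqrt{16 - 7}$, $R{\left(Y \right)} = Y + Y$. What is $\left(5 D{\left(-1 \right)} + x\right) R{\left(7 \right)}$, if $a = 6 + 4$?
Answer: $-1848$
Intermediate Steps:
$a = 10$
$R{\left(Y \right)} = 2 Y$
$x = 3$ ($x = \sqrt{9} = 3$)
$D{\left(I \right)} = \left(-2 + I\right) \left(10 + I\right)$ ($D{\left(I \right)} = \left(I + 10\right) \left(I - 2\right) = \left(10 + I\right) \left(-2 + I\right) = \left(-2 + I\right) \left(10 + I\right)$)
$\left(5 D{\left(-1 \right)} + x\right) R{\left(7 \right)} = \left(5 \left(-20 + \left(-1\right)^{2} + 8 \left(-1\right)\right) + 3\right) 2 \cdot 7 = \left(5 \left(-20 + 1 - 8\right) + 3\right) 14 = \left(5 \left(-27\right) + 3\right) 14 = \left(-135 + 3\right) 14 = \left(-132\right) 14 = -1848$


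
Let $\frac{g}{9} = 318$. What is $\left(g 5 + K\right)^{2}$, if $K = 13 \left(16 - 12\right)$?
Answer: $206267044$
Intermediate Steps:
$g = 2862$ ($g = 9 \cdot 318 = 2862$)
$K = 52$ ($K = 13 \cdot 4 = 52$)
$\left(g 5 + K\right)^{2} = \left(2862 \cdot 5 + 52\right)^{2} = \left(14310 + 52\right)^{2} = 14362^{2} = 206267044$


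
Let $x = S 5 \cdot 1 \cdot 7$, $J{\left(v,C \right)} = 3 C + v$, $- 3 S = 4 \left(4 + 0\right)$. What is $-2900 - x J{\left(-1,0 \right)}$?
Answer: $- \frac{9260}{3} \approx -3086.7$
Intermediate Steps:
$S = - \frac{16}{3}$ ($S = - \frac{4 \left(4 + 0\right)}{3} = - \frac{4 \cdot 4}{3} = \left(- \frac{1}{3}\right) 16 = - \frac{16}{3} \approx -5.3333$)
$J{\left(v,C \right)} = v + 3 C$
$x = - \frac{560}{3}$ ($x = \left(- \frac{16}{3}\right) 5 \cdot 1 \cdot 7 = \left(- \frac{80}{3}\right) 1 \cdot 7 = \left(- \frac{80}{3}\right) 7 = - \frac{560}{3} \approx -186.67$)
$-2900 - x J{\left(-1,0 \right)} = -2900 - - \frac{560 \left(-1 + 3 \cdot 0\right)}{3} = -2900 - - \frac{560 \left(-1 + 0\right)}{3} = -2900 - \left(- \frac{560}{3}\right) \left(-1\right) = -2900 - \frac{560}{3} = - \frac{9260}{3}$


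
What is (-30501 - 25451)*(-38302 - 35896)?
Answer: 4151526496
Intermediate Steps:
(-30501 - 25451)*(-38302 - 35896) = -55952*(-74198) = 4151526496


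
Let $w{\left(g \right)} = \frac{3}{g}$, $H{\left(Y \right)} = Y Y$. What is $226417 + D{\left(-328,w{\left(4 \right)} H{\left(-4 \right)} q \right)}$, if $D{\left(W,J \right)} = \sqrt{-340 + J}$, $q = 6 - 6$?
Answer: $226417 + 2 i \sqrt{85} \approx 2.2642 \cdot 10^{5} + 18.439 i$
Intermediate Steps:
$H{\left(Y \right)} = Y^{2}$
$q = 0$ ($q = 6 - 6 = 0$)
$226417 + D{\left(-328,w{\left(4 \right)} H{\left(-4 \right)} q \right)} = 226417 + \sqrt{-340 + \frac{3}{4} \left(-4\right)^{2} \cdot 0} = 226417 + \sqrt{-340 + 3 \cdot \frac{1}{4} \cdot 16 \cdot 0} = 226417 + \sqrt{-340 + \frac{3}{4} \cdot 16 \cdot 0} = 226417 + \sqrt{-340 + 12 \cdot 0} = 226417 + \sqrt{-340 + 0} = 226417 + \sqrt{-340} = 226417 + 2 i \sqrt{85}$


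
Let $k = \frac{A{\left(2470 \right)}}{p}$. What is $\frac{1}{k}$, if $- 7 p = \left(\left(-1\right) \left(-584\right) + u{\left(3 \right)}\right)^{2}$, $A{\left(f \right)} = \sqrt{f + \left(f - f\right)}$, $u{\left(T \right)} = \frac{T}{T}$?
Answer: $- \frac{5265 \sqrt{2470}}{266} \approx -983.71$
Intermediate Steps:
$u{\left(T \right)} = 1$
$A{\left(f \right)} = \sqrt{f}$ ($A{\left(f \right)} = \sqrt{f + 0} = \sqrt{f}$)
$p = - \frac{342225}{7}$ ($p = - \frac{\left(\left(-1\right) \left(-584\right) + 1\right)^{2}}{7} = - \frac{\left(584 + 1\right)^{2}}{7} = - \frac{585^{2}}{7} = \left(- \frac{1}{7}\right) 342225 = - \frac{342225}{7} \approx -48889.0$)
$k = - \frac{7 \sqrt{2470}}{342225}$ ($k = \frac{\sqrt{2470}}{- \frac{342225}{7}} = \sqrt{2470} \left(- \frac{7}{342225}\right) = - \frac{7 \sqrt{2470}}{342225} \approx -0.0010166$)
$\frac{1}{k} = \frac{1}{\left(- \frac{7}{342225}\right) \sqrt{2470}} = - \frac{5265 \sqrt{2470}}{266}$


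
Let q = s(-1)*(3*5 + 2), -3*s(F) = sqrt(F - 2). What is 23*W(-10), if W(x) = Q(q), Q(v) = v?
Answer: -391*I*sqrt(3)/3 ≈ -225.74*I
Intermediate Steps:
s(F) = -sqrt(-2 + F)/3 (s(F) = -sqrt(F - 2)/3 = -sqrt(-2 + F)/3)
q = -17*I*sqrt(3)/3 (q = (-sqrt(-2 - 1)/3)*(3*5 + 2) = (-I*sqrt(3)/3)*(15 + 2) = -I*sqrt(3)/3*17 = -17*I*sqrt(3)/3 ≈ -9.815*I)
W(x) = -17*I*sqrt(3)/3
23*W(-10) = 23*(-17*I*sqrt(3)/3) = -391*I*sqrt(3)/3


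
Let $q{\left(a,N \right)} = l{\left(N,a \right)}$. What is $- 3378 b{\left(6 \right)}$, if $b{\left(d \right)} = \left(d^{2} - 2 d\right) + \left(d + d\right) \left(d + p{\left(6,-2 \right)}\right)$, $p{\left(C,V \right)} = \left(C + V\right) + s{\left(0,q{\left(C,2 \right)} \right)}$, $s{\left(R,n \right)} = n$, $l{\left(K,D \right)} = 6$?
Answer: $-729648$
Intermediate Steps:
$q{\left(a,N \right)} = 6$
$p{\left(C,V \right)} = 6 + C + V$ ($p{\left(C,V \right)} = \left(C + V\right) + 6 = 6 + C + V$)
$b{\left(d \right)} = d^{2} - 2 d + 2 d \left(10 + d\right)$ ($b{\left(d \right)} = \left(d^{2} - 2 d\right) + \left(d + d\right) \left(d + \left(6 + 6 - 2\right)\right) = \left(d^{2} - 2 d\right) + 2 d \left(d + 10\right) = \left(d^{2} - 2 d\right) + 2 d \left(10 + d\right) = d^{2} - 2 d + 2 d \left(10 + d\right)$)
$- 3378 b{\left(6 \right)} = - 3378 \cdot 3 \cdot 6 \left(6 + 6\right) = - 3378 \cdot 3 \cdot 6 \cdot 12 = \left(-3378\right) 216 = -729648$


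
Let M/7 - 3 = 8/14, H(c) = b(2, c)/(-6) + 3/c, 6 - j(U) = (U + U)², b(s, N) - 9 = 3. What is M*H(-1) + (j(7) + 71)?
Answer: -244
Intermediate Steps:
b(s, N) = 12 (b(s, N) = 9 + 3 = 12)
j(U) = 6 - 4*U² (j(U) = 6 - (U + U)² = 6 - (2*U)² = 6 - 4*U²)
H(c) = -2 + 3/c (H(c) = 12/(-6) + 3/c = 12*(-⅙) + 3/c = -2 + 3/c)
M = 25 (M = 21 + 7*(8/14) = 21 + 7*(8*(1/14)) = 21 + 7*(4/7) = 21 + 4 = 25)
M*H(-1) + (j(7) + 71) = 25*(-2 + 3/(-1)) + ((6 - 4*7²) + 71) = 25*(-2 + 3*(-1)) + ((6 - 4*49) + 71) = 25*(-2 - 3) + ((6 - 196) + 71) = 25*(-5) + (-190 + 71) = -125 - 119 = -244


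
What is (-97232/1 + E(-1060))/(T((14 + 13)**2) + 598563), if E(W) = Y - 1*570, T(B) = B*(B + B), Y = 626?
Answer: -32392/553815 ≈ -0.058489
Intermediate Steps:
T(B) = 2*B**2 (T(B) = B*(2*B) = 2*B**2)
E(W) = 56 (E(W) = 626 - 1*570 = 626 - 570 = 56)
(-97232/1 + E(-1060))/(T((14 + 13)**2) + 598563) = (-97232/1 + 56)/(2*((14 + 13)**2)**2 + 598563) = (1*(-97232) + 56)/(2*(27**2)**2 + 598563) = (-97232 + 56)/(2*729**2 + 598563) = -97176/(2*531441 + 598563) = -97176/(1062882 + 598563) = -97176/1661445 = -97176*1/1661445 = -32392/553815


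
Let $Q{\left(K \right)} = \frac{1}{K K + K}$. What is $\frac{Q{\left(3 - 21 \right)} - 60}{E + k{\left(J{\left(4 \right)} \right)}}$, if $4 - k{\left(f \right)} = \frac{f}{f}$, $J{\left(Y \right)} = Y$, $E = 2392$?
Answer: $- \frac{18359}{732870} \approx -0.025051$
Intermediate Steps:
$Q{\left(K \right)} = \frac{1}{K + K^{2}}$ ($Q{\left(K \right)} = \frac{1}{K^{2} + K} = \frac{1}{K + K^{2}}$)
$k{\left(f \right)} = 3$ ($k{\left(f \right)} = 4 - \frac{f}{f} = 4 - 1 = 3$)
$\frac{Q{\left(3 - 21 \right)} - 60}{E + k{\left(J{\left(4 \right)} \right)}} = \frac{\frac{1}{\left(3 - 21\right) \left(1 + \left(3 - 21\right)\right)} - 60}{2392 + 3} = \frac{\frac{1}{\left(-18\right) \left(1 - 18\right)} - 60}{2395} = \left(- \frac{1}{18 \left(-17\right)} - 60\right) \frac{1}{2395} = \left(\left(- \frac{1}{18}\right) \left(- \frac{1}{17}\right) - 60\right) \frac{1}{2395} = \left(\frac{1}{306} - 60\right) \frac{1}{2395} = \left(- \frac{18359}{306}\right) \frac{1}{2395} = - \frac{18359}{732870}$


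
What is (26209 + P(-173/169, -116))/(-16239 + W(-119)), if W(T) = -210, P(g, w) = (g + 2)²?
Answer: -748582474/469799889 ≈ -1.5934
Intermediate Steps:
P(g, w) = (2 + g)²
(26209 + P(-173/169, -116))/(-16239 + W(-119)) = (26209 + (2 - 173/169)²)/(-16239 - 210) = (26209 + (2 - 173*1/169)²)/(-16449) = (26209 + (2 - 173/169)²)*(-1/16449) = (26209 + (165/169)²)*(-1/16449) = (26209 + 27225/28561)*(-1/16449) = (748582474/28561)*(-1/16449) = -748582474/469799889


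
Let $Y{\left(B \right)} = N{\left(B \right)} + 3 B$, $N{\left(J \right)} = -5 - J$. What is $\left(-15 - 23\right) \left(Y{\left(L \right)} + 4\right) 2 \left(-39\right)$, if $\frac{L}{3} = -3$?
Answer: $-56316$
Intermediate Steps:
$L = -9$ ($L = 3 \left(-3\right) = -9$)
$Y{\left(B \right)} = -5 + 2 B$ ($Y{\left(B \right)} = \left(-5 - B\right) + 3 B = -5 + 2 B$)
$\left(-15 - 23\right) \left(Y{\left(L \right)} + 4\right) 2 \left(-39\right) = \left(-15 - 23\right) \left(\left(-5 + 2 \left(-9\right)\right) + 4\right) 2 \left(-39\right) = \left(-15 - 23\right) \left(\left(-5 - 18\right) + 4\right) 2 \left(-39\right) = - 38 \left(-23 + 4\right) 2 \left(-39\right) = - 38 \left(\left(-19\right) 2\right) \left(-39\right) = \left(-38\right) \left(-38\right) \left(-39\right) = 1444 \left(-39\right) = -56316$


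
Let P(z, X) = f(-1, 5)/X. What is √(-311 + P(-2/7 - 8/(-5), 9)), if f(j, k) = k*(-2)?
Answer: 53*I/3 ≈ 17.667*I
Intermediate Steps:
f(j, k) = -2*k
P(z, X) = -10/X (P(z, X) = (-2*5)/X = -10/X)
√(-311 + P(-2/7 - 8/(-5), 9)) = √(-311 - 10/9) = √(-2809/9) = 53*I/3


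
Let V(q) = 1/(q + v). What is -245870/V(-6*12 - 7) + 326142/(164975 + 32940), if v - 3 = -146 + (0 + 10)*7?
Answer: 7396527205742/197915 ≈ 3.7372e+7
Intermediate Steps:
v = -73 (v = 3 + (-146 + (0 + 10)*7) = 3 + (-146 + 10*7) = 3 + (-146 + 70) = 3 - 76 = -73)
V(q) = 1/(-73 + q) (V(q) = 1/(q - 73) = 1/(-73 + q))
-245870/V(-6*12 - 7) + 326142/(164975 + 32940) = -(-19669600 - 17702640) + 326142/(164975 + 32940) = -245870/(1/(-73 + (-72 - 7))) + 326142/197915 = -245870/(1/(-73 - 79)) + 326142*(1/197915) = -245870/(1/(-152)) + 326142/197915 = -245870/(-1/152) + 326142/197915 = -245870*(-152) + 326142/197915 = 37372240 + 326142/197915 = 7396527205742/197915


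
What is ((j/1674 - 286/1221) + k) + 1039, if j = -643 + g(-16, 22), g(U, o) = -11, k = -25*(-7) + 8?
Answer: 12608255/10323 ≈ 1221.4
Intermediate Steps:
k = 183 (k = 175 + 8 = 183)
j = -654 (j = -643 - 11 = -654)
((j/1674 - 286/1221) + k) + 1039 = ((-654/1674 - 286/1221) + 183) + 1039 = ((-654*1/1674 - 286*1/1221) + 183) + 1039 = ((-109/279 - 26/111) + 183) + 1039 = (-6451/10323 + 183) + 1039 = 1882658/10323 + 1039 = 12608255/10323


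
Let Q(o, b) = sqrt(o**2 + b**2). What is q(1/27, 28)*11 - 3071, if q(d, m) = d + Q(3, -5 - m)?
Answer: -82906/27 + 33*sqrt(122) ≈ -2706.1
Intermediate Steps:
Q(o, b) = sqrt(b**2 + o**2)
q(d, m) = d + sqrt(9 + (-5 - m)**2) (q(d, m) = d + sqrt((-5 - m)**2 + 3**2) = d + sqrt((-5 - m)**2 + 9) = d + sqrt(9 + (-5 - m)**2))
q(1/27, 28)*11 - 3071 = (1/27 + sqrt(9 + (5 + 28)**2))*11 - 3071 = (1/27 + sqrt(9 + 33**2))*11 - 3071 = (1/27 + sqrt(9 + 1089))*11 - 3071 = (1/27 + sqrt(1098))*11 - 3071 = (1/27 + 3*sqrt(122))*11 - 3071 = (11/27 + 33*sqrt(122)) - 3071 = -82906/27 + 33*sqrt(122)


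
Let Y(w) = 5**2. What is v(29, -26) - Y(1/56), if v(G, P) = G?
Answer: 4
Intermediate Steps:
Y(w) = 25
v(29, -26) - Y(1/56) = 29 - 1*25 = 29 - 25 = 4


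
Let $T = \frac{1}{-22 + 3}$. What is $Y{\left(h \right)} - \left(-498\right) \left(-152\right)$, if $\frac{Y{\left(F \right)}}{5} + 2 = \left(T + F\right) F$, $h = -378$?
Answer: $\frac{12137456}{19} \approx 6.3881 \cdot 10^{5}$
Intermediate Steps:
$T = - \frac{1}{19}$ ($T = \frac{1}{-19} = - \frac{1}{19} \approx -0.052632$)
$Y{\left(F \right)} = -10 + 5 F \left(- \frac{1}{19} + F\right)$ ($Y{\left(F \right)} = -10 + 5 \left(- \frac{1}{19} + F\right) F = -10 + 5 F \left(- \frac{1}{19} + F\right)$)
$Y{\left(h \right)} - \left(-498\right) \left(-152\right) = \left(-10 + 5 \left(-378\right)^{2} - - \frac{1890}{19}\right) - \left(-498\right) \left(-152\right) = \left(-10 + 5 \cdot 142884 + \frac{1890}{19}\right) - 75696 = \left(-10 + 714420 + \frac{1890}{19}\right) - 75696 = \frac{13575680}{19} - 75696 = \frac{12137456}{19}$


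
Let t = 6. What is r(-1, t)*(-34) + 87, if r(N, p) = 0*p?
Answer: 87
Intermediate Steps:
r(N, p) = 0
r(-1, t)*(-34) + 87 = 0*(-34) + 87 = 0 + 87 = 87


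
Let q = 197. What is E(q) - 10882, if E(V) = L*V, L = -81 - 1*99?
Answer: -46342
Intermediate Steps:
L = -180 (L = -81 - 99 = -180)
E(V) = -180*V
E(q) - 10882 = -180*197 - 10882 = -35460 - 10882 = -46342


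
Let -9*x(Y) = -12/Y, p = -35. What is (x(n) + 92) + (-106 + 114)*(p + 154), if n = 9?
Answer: 28192/27 ≈ 1044.1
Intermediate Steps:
x(Y) = 4/(3*Y) (x(Y) = -(-4)/(3*Y) = 4/(3*Y))
(x(n) + 92) + (-106 + 114)*(p + 154) = ((4/3)/9 + 92) + (-106 + 114)*(-35 + 154) = ((4/3)*(⅑) + 92) + 8*119 = (4/27 + 92) + 952 = 2488/27 + 952 = 28192/27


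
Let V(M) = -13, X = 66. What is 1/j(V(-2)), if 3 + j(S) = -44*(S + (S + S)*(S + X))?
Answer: 1/61201 ≈ 1.6340e-5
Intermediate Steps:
j(S) = -3 - 44*S - 88*S*(66 + S) (j(S) = -3 - 44*(S + (S + S)*(S + 66)) = -3 - 44*(S + (2*S)*(66 + S)) = -3 - 44*(S + 2*S*(66 + S)) = -3 + (-44*S - 88*S*(66 + S)) = -3 - 44*S - 88*S*(66 + S))
1/j(V(-2)) = 1/(-3 - 5852*(-13) - 88*(-13)²) = 1/(-3 + 76076 - 88*169) = 1/(-3 + 76076 - 14872) = 1/61201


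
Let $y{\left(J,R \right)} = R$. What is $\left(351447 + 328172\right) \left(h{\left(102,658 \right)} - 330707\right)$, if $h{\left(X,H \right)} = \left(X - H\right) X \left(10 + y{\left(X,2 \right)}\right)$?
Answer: $-687265393369$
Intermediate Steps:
$h{\left(X,H \right)} = 12 X \left(X - H\right)$ ($h{\left(X,H \right)} = \left(X - H\right) X \left(10 + 2\right) = X \left(X - H\right) 12 = 12 X \left(X - H\right)$)
$\left(351447 + 328172\right) \left(h{\left(102,658 \right)} - 330707\right) = \left(351447 + 328172\right) \left(12 \cdot 102 \left(102 - 658\right) - 330707\right) = 679619 \left(12 \cdot 102 \left(102 - 658\right) - 330707\right) = 679619 \left(12 \cdot 102 \left(-556\right) - 330707\right) = 679619 \left(-680544 - 330707\right) = 679619 \left(-1011251\right) = -687265393369$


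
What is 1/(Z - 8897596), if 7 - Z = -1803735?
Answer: -1/7093854 ≈ -1.4097e-7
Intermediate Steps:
Z = 1803742 (Z = 7 - 1*(-1803735) = 7 + 1803735 = 1803742)
1/(Z - 8897596) = 1/(1803742 - 8897596) = 1/(-7093854) = -1/7093854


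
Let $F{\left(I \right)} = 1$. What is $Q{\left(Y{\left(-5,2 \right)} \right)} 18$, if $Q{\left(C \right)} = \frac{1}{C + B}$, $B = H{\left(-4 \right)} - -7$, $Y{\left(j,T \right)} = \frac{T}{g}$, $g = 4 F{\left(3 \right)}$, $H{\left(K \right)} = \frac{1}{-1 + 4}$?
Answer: $\frac{108}{47} \approx 2.2979$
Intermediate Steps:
$H{\left(K \right)} = \frac{1}{3}$
$g = 4$ ($g = 4 \cdot 1 = 4$)
$Y{\left(j,T \right)} = \frac{T}{4}$
$B = \frac{22}{3}$ ($B = \frac{1}{3} - -7 = \frac{1}{3} + 7 = \frac{22}{3} \approx 7.3333$)
$Q{\left(C \right)} = \frac{1}{\frac{22}{3} + C}$ ($Q{\left(C \right)} = \frac{1}{C + \frac{22}{3}} = \frac{1}{\frac{22}{3} + C}$)
$Q{\left(Y{\left(-5,2 \right)} \right)} 18 = \frac{3}{22 + 3 \cdot \frac{1}{4} \cdot 2} \cdot 18 = \frac{3}{22 + 3 \cdot \frac{1}{2}} \cdot 18 = \frac{3}{22 + \frac{3}{2}} \cdot 18 = \frac{3}{\frac{47}{2}} \cdot 18 = 3 \cdot \frac{2}{47} \cdot 18 = \frac{6}{47} \cdot 18 = \frac{108}{47}$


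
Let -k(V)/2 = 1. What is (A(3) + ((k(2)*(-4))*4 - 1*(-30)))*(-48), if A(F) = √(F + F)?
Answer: -2976 - 48*√6 ≈ -3093.6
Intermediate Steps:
A(F) = √2*√F (A(F) = √(2*F) = √2*√F)
k(V) = -2 (k(V) = -2*1 = -2)
(A(3) + ((k(2)*(-4))*4 - 1*(-30)))*(-48) = (√2*√3 + (-2*(-4)*4 - 1*(-30)))*(-48) = (√6 + (8*4 + 30))*(-48) = (√6 + (32 + 30))*(-48) = (√6 + 62)*(-48) = (62 + √6)*(-48) = -2976 - 48*√6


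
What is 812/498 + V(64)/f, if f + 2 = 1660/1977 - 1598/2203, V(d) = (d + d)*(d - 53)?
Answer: -23806402456/31953423 ≈ -745.03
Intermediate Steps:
V(d) = 2*d*(-53 + d) (V(d) = (2*d)*(-53 + d) = 2*d*(-53 + d))
f = -8212928/4355331 (f = -2 + (1660/1977 - 1598/2203) = -2 + 497734/4355331 = -8212928/4355331 ≈ -1.8857)
812/498 + V(64)/f = 812/498 + (2*64*(-53 + 64))/(-8212928/4355331) = 812*(1/498) + (2*64*11)*(-4355331/8212928) = 406/249 + 1408*(-4355331/8212928) = 406/249 - 95817282/128327 = -23806402456/31953423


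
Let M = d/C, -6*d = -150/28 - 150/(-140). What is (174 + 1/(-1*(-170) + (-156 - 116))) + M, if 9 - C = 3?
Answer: 20719/119 ≈ 174.11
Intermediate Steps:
C = 6 (C = 9 - 1*3 = 9 - 3 = 6)
d = 5/7 (d = -(-150/28 - 150/(-140))/6 = -(-150*1/28 - 150*(-1/140))/6 = -(-75/14 + 15/14)/6 = -1/6*(-30/7) = 5/7 ≈ 0.71429)
M = 5/42 (M = (5/7)/6 = (5/7)*(1/6) = 5/42 ≈ 0.11905)
(174 + 1/(-1*(-170) + (-156 - 116))) + M = (174 + 1/(-1*(-170) + (-156 - 116))) + 5/42 = (174 + 1/(170 - 272)) + 5/42 = (174 + 1/(-102)) + 5/42 = (174 - 1/102) + 5/42 = 17747/102 + 5/42 = 20719/119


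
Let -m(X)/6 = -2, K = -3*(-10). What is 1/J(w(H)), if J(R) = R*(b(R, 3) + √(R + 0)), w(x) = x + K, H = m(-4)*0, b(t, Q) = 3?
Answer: -1/210 + √30/630 ≈ 0.0039321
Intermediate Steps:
K = 30
m(X) = 12 (m(X) = -6*(-2) = 12)
H = 0 (H = 12*0 = 0)
w(x) = 30 + x (w(x) = x + 30 = 30 + x)
J(R) = R*(3 + √R) (J(R) = R*(3 + √(R + 0)) = R*(3 + √R))
1/J(w(H)) = 1/((30 + 0)^(3/2) + 3*(30 + 0)) = 1/(30^(3/2) + 3*30) = 1/(30*√30 + 90) = 1/(90 + 30*√30)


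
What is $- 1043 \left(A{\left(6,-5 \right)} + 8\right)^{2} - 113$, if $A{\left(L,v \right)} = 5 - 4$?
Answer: $-84596$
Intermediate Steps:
$A{\left(L,v \right)} = 1$
$- 1043 \left(A{\left(6,-5 \right)} + 8\right)^{2} - 113 = - 1043 \left(1 + 8\right)^{2} - 113 = - 1043 \cdot 9^{2} - 113 = \left(-1043\right) 81 - 113 = -84483 - 113 = -84596$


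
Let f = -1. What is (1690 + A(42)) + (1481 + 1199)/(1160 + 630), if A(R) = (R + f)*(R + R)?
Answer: 919254/179 ≈ 5135.5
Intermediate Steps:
A(R) = 2*R*(-1 + R) (A(R) = (R - 1)*(R + R) = (-1 + R)*(2*R) = 2*R*(-1 + R))
(1690 + A(42)) + (1481 + 1199)/(1160 + 630) = (1690 + 2*42*(-1 + 42)) + (1481 + 1199)/(1160 + 630) = (1690 + 2*42*41) + 2680/1790 = (1690 + 3444) + 2680*(1/1790) = 5134 + 268/179 = 919254/179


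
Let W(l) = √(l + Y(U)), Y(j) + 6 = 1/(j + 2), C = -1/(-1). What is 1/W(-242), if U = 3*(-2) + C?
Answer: -I*√2235/745 ≈ -0.063457*I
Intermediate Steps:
C = 1 (C = -1*(-1) = 1)
U = -5 (U = 3*(-2) + 1 = -6 + 1 = -5)
Y(j) = -6 + 1/(2 + j) (Y(j) = -6 + 1/(j + 2) = -6 + 1/(2 + j))
W(l) = √(-19/3 + l) (W(l) = √(l + (-11 - 6*(-5))/(2 - 5)) = √(l + (-11 + 30)/(-3)) = √(l - ⅓*19) = √(l - 19/3) = √(-19/3 + l))
1/W(-242) = 1/(√(-57 + 9*(-242))/3) = 1/(√(-57 - 2178)/3) = 1/(√(-2235)/3) = 1/((I*√2235)/3) = 1/(I*√2235/3) = -I*√2235/745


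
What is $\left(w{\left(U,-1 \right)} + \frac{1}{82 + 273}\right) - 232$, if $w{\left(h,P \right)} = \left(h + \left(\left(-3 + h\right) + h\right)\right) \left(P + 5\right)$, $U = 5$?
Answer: $- \frac{65319}{355} \approx -184.0$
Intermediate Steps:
$w{\left(h,P \right)} = \left(-3 + 3 h\right) \left(5 + P\right)$ ($w{\left(h,P \right)} = \left(h + \left(-3 + 2 h\right)\right) \left(5 + P\right) = \left(-3 + 3 h\right) \left(5 + P\right)$)
$\left(w{\left(U,-1 \right)} + \frac{1}{82 + 273}\right) - 232 = \left(\left(-15 - -3 + 15 \cdot 5 + 3 \left(-1\right) 5\right) + \frac{1}{82 + 273}\right) - 232 = \left(\left(-15 + 3 + 75 - 15\right) + \frac{1}{355}\right) - 232 = \left(48 + \frac{1}{355}\right) - 232 = \frac{17041}{355} - 232 = - \frac{65319}{355}$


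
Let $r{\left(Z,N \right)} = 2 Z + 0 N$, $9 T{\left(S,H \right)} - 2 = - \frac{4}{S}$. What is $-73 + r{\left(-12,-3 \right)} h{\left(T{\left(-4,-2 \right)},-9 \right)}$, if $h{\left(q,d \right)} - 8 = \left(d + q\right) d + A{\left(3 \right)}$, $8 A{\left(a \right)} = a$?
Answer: $-2146$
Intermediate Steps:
$A{\left(a \right)} = \frac{a}{8}$
$T{\left(S,H \right)} = \frac{2}{9} - \frac{4}{9 S}$ ($T{\left(S,H \right)} = \frac{2}{9} + \frac{\left(-4\right) \frac{1}{S}}{9} = \frac{2}{9} - \frac{4}{9 S}$)
$r{\left(Z,N \right)} = 2 Z$ ($r{\left(Z,N \right)} = 2 Z + 0 = 2 Z$)
$h{\left(q,d \right)} = \frac{67}{8} + d \left(d + q\right)$ ($h{\left(q,d \right)} = 8 + \left(\left(d + q\right) d + \frac{1}{8} \cdot 3\right) = 8 + \left(d \left(d + q\right) + \frac{3}{8}\right) = 8 + \left(\frac{3}{8} + d \left(d + q\right)\right) = \frac{67}{8} + d \left(d + q\right)$)
$-73 + r{\left(-12,-3 \right)} h{\left(T{\left(-4,-2 \right)},-9 \right)} = -73 + 2 \left(-12\right) \left(\frac{67}{8} + \left(-9\right)^{2} - 9 \frac{2 \left(-2 - 4\right)}{9 \left(-4\right)}\right) = -73 - 24 \left(\frac{67}{8} + 81 - 9 \cdot \frac{2}{9} \left(- \frac{1}{4}\right) \left(-6\right)\right) = -73 - 24 \left(\frac{67}{8} + 81 - 3\right) = -73 - 2073 = -2146$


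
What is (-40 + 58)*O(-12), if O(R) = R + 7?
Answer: -90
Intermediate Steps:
O(R) = 7 + R
(-40 + 58)*O(-12) = (-40 + 58)*(7 - 12) = 18*(-5) = -90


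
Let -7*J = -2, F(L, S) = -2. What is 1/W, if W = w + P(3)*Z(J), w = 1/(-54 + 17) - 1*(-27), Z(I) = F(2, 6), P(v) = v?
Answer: 37/776 ≈ 0.047680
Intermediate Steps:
J = 2/7 (J = -1/7*(-2) = 2/7 ≈ 0.28571)
Z(I) = -2
w = 998/37 (w = 1/(-37) + 27 = -1/37 + 27 = 998/37 ≈ 26.973)
W = 776/37 (W = 998/37 + 3*(-2) = 998/37 - 6 = 776/37 ≈ 20.973)
1/W = 1/(776/37) = 37/776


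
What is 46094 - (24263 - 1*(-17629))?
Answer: 4202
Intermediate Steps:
46094 - (24263 - 1*(-17629)) = 46094 - (24263 + 17629) = 46094 - 1*41892 = 46094 - 41892 = 4202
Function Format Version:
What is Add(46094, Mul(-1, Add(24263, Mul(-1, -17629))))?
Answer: 4202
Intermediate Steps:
Add(46094, Mul(-1, Add(24263, Mul(-1, -17629)))) = Add(46094, Mul(-1, Add(24263, 17629))) = Add(46094, Mul(-1, 41892)) = Add(46094, -41892) = 4202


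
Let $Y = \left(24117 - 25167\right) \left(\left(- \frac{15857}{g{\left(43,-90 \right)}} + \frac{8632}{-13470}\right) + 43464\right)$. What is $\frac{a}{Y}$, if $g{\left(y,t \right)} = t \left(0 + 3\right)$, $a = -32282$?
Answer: $\frac{130451562}{184666398875} \approx 0.00070642$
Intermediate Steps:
$g{\left(y,t \right)} = 3 t$ ($g{\left(y,t \right)} = t 3 = 3 t$)
$Y = - \frac{184666398875}{4041}$ ($Y = \left(24117 - 25167\right) \left(\left(- \frac{15857}{3 \left(-90\right)} + \frac{8632}{-13470}\right) + 43464\right) = - 1050 \left(\left(- \frac{15857}{-270} + 8632 \left(- \frac{1}{13470}\right)\right) + 43464\right) = - 1050 \left(\left(\left(-15857\right) \left(- \frac{1}{270}\right) - \frac{4316}{6735}\right) + 43464\right) = - 1050 \left(\left(\frac{15857}{270} - \frac{4316}{6735}\right) + 43464\right) = - 1050 \left(\frac{1408421}{24246} + 43464\right) = \left(-1050\right) \frac{1055236565}{24246} = - \frac{184666398875}{4041} \approx -4.5698 \cdot 10^{7}$)
$\frac{a}{Y} = - \frac{32282}{- \frac{184666398875}{4041}} = \left(-32282\right) \left(- \frac{4041}{184666398875}\right) = \frac{130451562}{184666398875}$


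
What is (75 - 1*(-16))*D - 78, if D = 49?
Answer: 4381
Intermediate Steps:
(75 - 1*(-16))*D - 78 = (75 - 1*(-16))*49 - 78 = (75 + 16)*49 - 78 = 91*49 - 78 = 4459 - 78 = 4381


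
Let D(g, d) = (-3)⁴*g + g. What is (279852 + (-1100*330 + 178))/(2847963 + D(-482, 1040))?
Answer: -82970/2808439 ≈ -0.029543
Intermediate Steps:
D(g, d) = 82*g (D(g, d) = 81*g + g = 82*g)
(279852 + (-1100*330 + 178))/(2847963 + D(-482, 1040)) = (279852 + (-1100*330 + 178))/(2847963 + 82*(-482)) = (279852 + (-363000 + 178))/(2847963 - 39524) = (279852 - 362822)/2808439 = -82970*1/2808439 = -82970/2808439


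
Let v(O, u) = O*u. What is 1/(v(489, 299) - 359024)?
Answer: -1/212813 ≈ -4.6990e-6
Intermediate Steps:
1/(v(489, 299) - 359024) = 1/(489*299 - 359024) = 1/(146211 - 359024) = 1/(-212813) = -1/212813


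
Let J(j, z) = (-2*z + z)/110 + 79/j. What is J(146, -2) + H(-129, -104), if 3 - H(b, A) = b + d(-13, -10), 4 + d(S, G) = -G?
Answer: 1016271/8030 ≈ 126.56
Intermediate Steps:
d(S, G) = -4 - G
J(j, z) = 79/j - z/110 (J(j, z) = -z*(1/110) + 79/j = -z/110 + 79/j = 79/j - z/110)
H(b, A) = -3 - b (H(b, A) = 3 - (b + (-4 - 1*(-10))) = 3 - (b + (-4 + 10)) = 3 - (b + 6) = 3 - (6 + b) = 3 + (-6 - b) = -3 - b)
J(146, -2) + H(-129, -104) = (79/146 - 1/110*(-2)) + (-3 - 1*(-129)) = (79*(1/146) + 1/55) + (-3 + 129) = (79/146 + 1/55) + 126 = 4491/8030 + 126 = 1016271/8030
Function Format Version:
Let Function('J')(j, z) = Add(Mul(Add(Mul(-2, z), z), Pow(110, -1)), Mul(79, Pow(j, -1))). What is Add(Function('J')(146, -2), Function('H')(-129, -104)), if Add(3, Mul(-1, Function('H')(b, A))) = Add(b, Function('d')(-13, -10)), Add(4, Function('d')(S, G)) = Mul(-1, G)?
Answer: Rational(1016271, 8030) ≈ 126.56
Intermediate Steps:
Function('d')(S, G) = Add(-4, Mul(-1, G))
Function('J')(j, z) = Add(Mul(79, Pow(j, -1)), Mul(Rational(-1, 110), z)) (Function('J')(j, z) = Add(Mul(Mul(-1, z), Rational(1, 110)), Mul(79, Pow(j, -1))) = Add(Mul(Rational(-1, 110), z), Mul(79, Pow(j, -1))) = Add(Mul(79, Pow(j, -1)), Mul(Rational(-1, 110), z)))
Function('H')(b, A) = Add(-3, Mul(-1, b)) (Function('H')(b, A) = Add(3, Mul(-1, Add(b, Add(-4, Mul(-1, -10))))) = Add(3, Mul(-1, Add(b, Add(-4, 10)))) = Add(3, Mul(-1, Add(b, 6))) = Add(3, Mul(-1, Add(6, b))) = Add(3, Add(-6, Mul(-1, b))) = Add(-3, Mul(-1, b)))
Add(Function('J')(146, -2), Function('H')(-129, -104)) = Add(Add(Mul(79, Pow(146, -1)), Mul(Rational(-1, 110), -2)), Add(-3, Mul(-1, -129))) = Add(Add(Mul(79, Rational(1, 146)), Rational(1, 55)), Add(-3, 129)) = Add(Add(Rational(79, 146), Rational(1, 55)), 126) = Add(Rational(4491, 8030), 126) = Rational(1016271, 8030)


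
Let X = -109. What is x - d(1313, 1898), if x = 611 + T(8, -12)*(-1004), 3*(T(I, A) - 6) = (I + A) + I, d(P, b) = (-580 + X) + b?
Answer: -23882/3 ≈ -7960.7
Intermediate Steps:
d(P, b) = -689 + b (d(P, b) = (-580 - 109) + b = -689 + b)
T(I, A) = 6 + A/3 + 2*I/3 (T(I, A) = 6 + ((I + A) + I)/3 = 6 + ((A + I) + I)/3 = 6 + (A + 2*I)/3 = 6 + (A/3 + 2*I/3) = 6 + A/3 + 2*I/3)
x = -20255/3 (x = 611 + (6 + (1/3)*(-12) + (2/3)*8)*(-1004) = 611 + (6 - 4 + 16/3)*(-1004) = 611 + (22/3)*(-1004) = 611 - 22088/3 = -20255/3 ≈ -6751.7)
x - d(1313, 1898) = -20255/3 - (-689 + 1898) = -20255/3 - 1*1209 = -20255/3 - 1209 = -23882/3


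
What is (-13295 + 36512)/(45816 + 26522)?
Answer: 23217/72338 ≈ 0.32095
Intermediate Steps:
(-13295 + 36512)/(45816 + 26522) = 23217/72338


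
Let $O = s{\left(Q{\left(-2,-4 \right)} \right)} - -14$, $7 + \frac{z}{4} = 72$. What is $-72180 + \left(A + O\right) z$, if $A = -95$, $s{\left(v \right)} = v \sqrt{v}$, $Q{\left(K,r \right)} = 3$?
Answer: $-93240 + 780 \sqrt{3} \approx -91889.0$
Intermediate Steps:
$z = 260$ ($z = -28 + 4 \cdot 72 = -28 + 288 = 260$)
$s{\left(v \right)} = v^{\frac{3}{2}}$
$O = 14 + 3 \sqrt{3}$ ($O = 3^{\frac{3}{2}} - -14 = 3 \sqrt{3} + 14 = 14 + 3 \sqrt{3} \approx 19.196$)
$-72180 + \left(A + O\right) z = -72180 + \left(-95 + \left(14 + 3 \sqrt{3}\right)\right) 260 = -72180 + \left(-81 + 3 \sqrt{3}\right) 260 = -72180 - \left(21060 - 780 \sqrt{3}\right) = -93240 + 780 \sqrt{3}$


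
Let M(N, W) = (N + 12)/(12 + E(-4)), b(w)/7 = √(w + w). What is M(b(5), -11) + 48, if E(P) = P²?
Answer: 339/7 + √10/4 ≈ 49.219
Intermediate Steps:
b(w) = 7*√2*√w (b(w) = 7*√(w + w) = 7*√(2*w) = 7*(√2*√w) = 7*√2*√w)
M(N, W) = 3/7 + N/28 (M(N, W) = (N + 12)/(12 + (-4)²) = (12 + N)/(12 + 16) = (12 + N)/28 = (12 + N)*(1/28) = 3/7 + N/28)
M(b(5), -11) + 48 = (3/7 + (7*√2*√5)/28) + 48 = (3/7 + (7*√10)/28) + 48 = (3/7 + √10/4) + 48 = 339/7 + √10/4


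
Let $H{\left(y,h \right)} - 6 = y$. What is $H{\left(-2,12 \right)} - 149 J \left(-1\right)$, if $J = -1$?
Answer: $-145$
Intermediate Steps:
$H{\left(y,h \right)} = 6 + y$
$H{\left(-2,12 \right)} - 149 J \left(-1\right) = \left(6 - 2\right) - 149 \left(\left(-1\right) \left(-1\right)\right) = 4 - 149 = -145$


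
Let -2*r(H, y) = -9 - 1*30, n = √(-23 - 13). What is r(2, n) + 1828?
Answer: 3695/2 ≈ 1847.5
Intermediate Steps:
n = 6*I (n = √(-36) = 6*I ≈ 6.0*I)
r(H, y) = 39/2 (r(H, y) = -(-9 - 1*30)/2 = -(-9 - 30)/2 = -½*(-39) = 39/2)
r(2, n) + 1828 = 39/2 + 1828 = 3695/2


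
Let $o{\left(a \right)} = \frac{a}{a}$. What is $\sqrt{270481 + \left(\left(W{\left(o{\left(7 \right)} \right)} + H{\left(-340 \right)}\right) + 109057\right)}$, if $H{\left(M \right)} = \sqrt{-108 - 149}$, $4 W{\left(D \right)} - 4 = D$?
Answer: $\frac{\sqrt{1518157 + 4 i \sqrt{257}}}{2} \approx 616.07 + 0.013011 i$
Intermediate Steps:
$o{\left(a \right)} = 1$
$W{\left(D \right)} = 1 + \frac{D}{4}$
$H{\left(M \right)} = i \sqrt{257}$ ($H{\left(M \right)} = \sqrt{-257} = i \sqrt{257}$)
$\sqrt{270481 + \left(\left(W{\left(o{\left(7 \right)} \right)} + H{\left(-340 \right)}\right) + 109057\right)} = \sqrt{270481 + \left(\left(\left(1 + \frac{1}{4} \cdot 1\right) + i \sqrt{257}\right) + 109057\right)} = \sqrt{270481 + \left(\left(\left(1 + \frac{1}{4}\right) + i \sqrt{257}\right) + 109057\right)} = \sqrt{270481 + \left(\left(\frac{5}{4} + i \sqrt{257}\right) + 109057\right)} = \sqrt{270481 + \left(\frac{436233}{4} + i \sqrt{257}\right)} = \sqrt{\frac{1518157}{4} + i \sqrt{257}}$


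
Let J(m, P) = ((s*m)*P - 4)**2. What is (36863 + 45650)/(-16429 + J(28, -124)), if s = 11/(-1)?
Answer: 82513/1458306915 ≈ 5.6581e-5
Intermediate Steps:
s = -11 (s = 11*(-1) = -11)
J(m, P) = (-4 - 11*P*m)**2 (J(m, P) = ((-11*m)*P - 4)**2 = (-11*P*m - 4)**2 = (-4 - 11*P*m)**2)
(36863 + 45650)/(-16429 + J(28, -124)) = (36863 + 45650)/(-16429 + (4 + 11*(-124)*28)**2) = 82513/(-16429 + (4 - 38192)**2) = 82513/(-16429 + (-38188)**2) = 82513/(-16429 + 1458323344) = 82513/1458306915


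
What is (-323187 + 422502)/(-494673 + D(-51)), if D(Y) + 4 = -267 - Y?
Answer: -99315/494893 ≈ -0.20068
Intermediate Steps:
D(Y) = -271 - Y (D(Y) = -4 + (-267 - Y) = -271 - Y)
(-323187 + 422502)/(-494673 + D(-51)) = (-323187 + 422502)/(-494673 + (-271 - 1*(-51))) = 99315/(-494673 + (-271 + 51)) = 99315/(-494673 - 220) = 99315/(-494893) = 99315*(-1/494893) = -99315/494893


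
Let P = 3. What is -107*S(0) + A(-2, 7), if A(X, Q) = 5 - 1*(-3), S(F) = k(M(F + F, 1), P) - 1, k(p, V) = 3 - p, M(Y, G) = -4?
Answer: -634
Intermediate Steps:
S(F) = 6 (S(F) = (3 - 1*(-4)) - 1 = (3 + 4) - 1 = 7 - 1 = 6)
A(X, Q) = 8 (A(X, Q) = 5 + 3 = 8)
-107*S(0) + A(-2, 7) = -107*6 + 8 = -642 + 8 = -634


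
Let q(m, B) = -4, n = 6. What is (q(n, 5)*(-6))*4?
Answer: 96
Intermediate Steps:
(q(n, 5)*(-6))*4 = -4*(-6)*4 = 24*4 = 96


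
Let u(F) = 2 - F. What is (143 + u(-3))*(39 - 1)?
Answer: 5624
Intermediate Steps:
(143 + u(-3))*(39 - 1) = (143 + (2 - 1*(-3)))*(39 - 1) = (143 + (2 + 3))*38 = (143 + 5)*38 = 148*38 = 5624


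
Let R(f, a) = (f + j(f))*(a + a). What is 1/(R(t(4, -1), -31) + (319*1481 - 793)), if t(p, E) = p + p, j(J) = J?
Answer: 1/470654 ≈ 2.1247e-6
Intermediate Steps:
t(p, E) = 2*p
R(f, a) = 4*a*f (R(f, a) = (f + f)*(a + a) = (2*f)*(2*a) = 4*a*f)
1/(R(t(4, -1), -31) + (319*1481 - 793)) = 1/(4*(-31)*(2*4) + (319*1481 - 793)) = 1/(4*(-31)*8 + (472439 - 793)) = 1/(-992 + 471646) = 1/470654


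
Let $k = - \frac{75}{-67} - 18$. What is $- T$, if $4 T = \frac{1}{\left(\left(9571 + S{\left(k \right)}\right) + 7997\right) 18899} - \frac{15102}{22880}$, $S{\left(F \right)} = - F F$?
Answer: $\frac{11071670962565099}{67095704621499840} \approx 0.16501$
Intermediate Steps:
$k = - \frac{1131}{67}$ ($k = \left(-75\right) \left(- \frac{1}{67}\right) - 18 = \frac{75}{67} - 18 = - \frac{1131}{67} \approx -16.881$)
$S{\left(F \right)} = - F^{2}$
$T = - \frac{11071670962565099}{67095704621499840}$ ($T = \frac{\frac{1}{\left(\left(9571 - \left(- \frac{1131}{67}\right)^{2}\right) + 7997\right) 18899} - \frac{15102}{22880}}{4} = \frac{\frac{1}{\left(9571 - \frac{1279161}{4489}\right) + 7997} \cdot \frac{1}{18899} - \frac{7551}{11440}}{4} = \frac{\frac{1}{\frac{41685058}{4489} + 7997} \cdot \frac{1}{18899} - \frac{7551}{11440}}{4} = \frac{\frac{1}{\frac{77583591}{4489}} \cdot \frac{1}{18899} - \frac{7551}{11440}}{4} = \frac{\frac{4489}{77583591} \cdot \frac{1}{18899} - \frac{7551}{11440}}{4} = \frac{\frac{4489}{1466252286309} - \frac{7551}{11440}}{4} = \frac{1}{4} \left(- \frac{11071670962565099}{16773926155374960}\right) = - \frac{11071670962565099}{67095704621499840} \approx -0.16501$)
$- T = \left(-1\right) \left(- \frac{11071670962565099}{67095704621499840}\right) = \frac{11071670962565099}{67095704621499840}$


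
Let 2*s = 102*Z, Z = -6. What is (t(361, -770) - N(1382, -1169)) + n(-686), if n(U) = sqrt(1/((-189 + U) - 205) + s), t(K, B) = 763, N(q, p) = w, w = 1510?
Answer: -747 + I*sqrt(9914430)/180 ≈ -747.0 + 17.493*I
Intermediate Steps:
N(q, p) = 1510
s = -306 (s = (102*(-6))/2 = (1/2)*(-612) = -306)
n(U) = sqrt(-306 + 1/(-394 + U)) (n(U) = sqrt(1/((-189 + U) - 205) - 306) = sqrt(1/(-394 + U) - 306) = sqrt(-306 + 1/(-394 + U)))
(t(361, -770) - N(1382, -1169)) + n(-686) = (763 - 1*1510) + sqrt((120565 - 306*(-686))/(-394 - 686)) = (763 - 1510) + sqrt((120565 + 209916)/(-1080)) = -747 + sqrt(-1/1080*330481) = -747 + sqrt(-330481/1080) = -747 + I*sqrt(9914430)/180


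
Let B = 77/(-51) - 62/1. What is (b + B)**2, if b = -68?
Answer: 44983849/2601 ≈ 17295.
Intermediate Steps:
B = -3239/51 (B = 77*(-1/51) - 62*1 = -77/51 - 62 = -3239/51 ≈ -63.510)
(b + B)**2 = (-68 - 3239/51)**2 = (-6707/51)**2 = 44983849/2601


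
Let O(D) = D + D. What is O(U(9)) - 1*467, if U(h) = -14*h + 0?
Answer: -719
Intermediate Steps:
U(h) = -14*h
O(D) = 2*D
O(U(9)) - 1*467 = 2*(-14*9) - 1*467 = 2*(-126) - 467 = -252 - 467 = -719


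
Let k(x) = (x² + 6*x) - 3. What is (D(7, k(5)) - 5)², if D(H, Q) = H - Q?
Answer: 2500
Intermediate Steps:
k(x) = -3 + x² + 6*x
(D(7, k(5)) - 5)² = ((7 - (-3 + 5² + 6*5)) - 5)² = ((7 - (-3 + 25 + 30)) - 5)² = ((7 - 1*52) - 5)² = ((7 - 52) - 5)² = (-45 - 5)² = (-50)² = 2500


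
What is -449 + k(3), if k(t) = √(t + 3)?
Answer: -449 + √6 ≈ -446.55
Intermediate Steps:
k(t) = √(3 + t)
-449 + k(3) = -449 + √(3 + 3) = -449 + √6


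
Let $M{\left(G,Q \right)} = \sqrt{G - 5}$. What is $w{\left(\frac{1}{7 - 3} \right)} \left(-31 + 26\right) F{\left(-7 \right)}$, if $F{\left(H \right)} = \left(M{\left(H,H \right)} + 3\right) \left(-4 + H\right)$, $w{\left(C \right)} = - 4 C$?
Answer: $-165 - 110 i \sqrt{3} \approx -165.0 - 190.53 i$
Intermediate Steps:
$M{\left(G,Q \right)} = \sqrt{-5 + G}$
$F{\left(H \right)} = \left(-4 + H\right) \left(3 + \sqrt{-5 + H}\right)$ ($F{\left(H \right)} = \left(\sqrt{-5 + H} + 3\right) \left(-4 + H\right) = \left(3 + \sqrt{-5 + H}\right) \left(-4 + H\right) = \left(-4 + H\right) \left(3 + \sqrt{-5 + H}\right)$)
$w{\left(\frac{1}{7 - 3} \right)} \left(-31 + 26\right) F{\left(-7 \right)} = - \frac{4}{7 - 3} \left(-31 + 26\right) \left(-12 - 4 \sqrt{-5 - 7} + 3 \left(-7\right) - 7 \sqrt{-5 - 7}\right) = - \frac{4}{4} \left(-5\right) \left(-12 - 4 \sqrt{-12} - 21 - 7 \sqrt{-12}\right) = \left(-4\right) \frac{1}{4} \left(-5\right) \left(-12 - 4 \cdot 2 i \sqrt{3} - 21 - 7 \cdot 2 i \sqrt{3}\right) = \left(-1\right) \left(-5\right) \left(-12 - 8 i \sqrt{3} - 21 - 14 i \sqrt{3}\right) = 5 \left(-33 - 22 i \sqrt{3}\right) = -165 - 110 i \sqrt{3}$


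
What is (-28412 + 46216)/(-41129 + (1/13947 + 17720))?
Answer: -124156194/163242661 ≈ -0.76056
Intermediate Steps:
(-28412 + 46216)/(-41129 + (1/13947 + 17720)) = 17804/(-41129 + (1/13947 + 17720)) = 17804/(-41129 + 247140841/13947) = 17804/(-326485322/13947) = 17804*(-13947/326485322) = -124156194/163242661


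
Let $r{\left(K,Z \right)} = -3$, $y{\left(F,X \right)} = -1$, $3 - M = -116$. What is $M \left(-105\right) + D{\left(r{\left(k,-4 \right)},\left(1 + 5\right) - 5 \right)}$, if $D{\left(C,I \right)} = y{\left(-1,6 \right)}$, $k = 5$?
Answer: $-12496$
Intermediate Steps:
$M = 119$ ($M = 3 - -116 = 3 + 116 = 119$)
$D{\left(C,I \right)} = -1$
$M \left(-105\right) + D{\left(r{\left(k,-4 \right)},\left(1 + 5\right) - 5 \right)} = 119 \left(-105\right) - 1 = -12495 - 1 = -12496$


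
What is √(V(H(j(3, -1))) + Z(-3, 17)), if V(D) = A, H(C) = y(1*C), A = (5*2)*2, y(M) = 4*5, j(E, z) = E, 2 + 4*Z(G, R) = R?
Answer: √95/2 ≈ 4.8734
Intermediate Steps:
Z(G, R) = -½ + R/4
y(M) = 20
A = 20 (A = 10*2 = 20)
H(C) = 20
V(D) = 20
√(V(H(j(3, -1))) + Z(-3, 17)) = √(20 + (-½ + (¼)*17)) = √(20 + (-½ + 17/4)) = √(20 + 15/4) = √(95/4) = √95/2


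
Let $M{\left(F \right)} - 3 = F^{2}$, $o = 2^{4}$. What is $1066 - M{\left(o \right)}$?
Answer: $807$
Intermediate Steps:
$o = 16$
$M{\left(F \right)} = 3 + F^{2}$
$1066 - M{\left(o \right)} = 1066 - \left(3 + 16^{2}\right) = 1066 - \left(3 + 256\right) = 1066 - 259 = 807$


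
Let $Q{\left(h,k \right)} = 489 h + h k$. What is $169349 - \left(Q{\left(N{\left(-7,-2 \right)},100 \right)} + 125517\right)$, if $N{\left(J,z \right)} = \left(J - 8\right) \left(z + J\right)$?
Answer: $-35683$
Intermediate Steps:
$N{\left(J,z \right)} = \left(-8 + J\right) \left(J + z\right)$
$169349 - \left(Q{\left(N{\left(-7,-2 \right)},100 \right)} + 125517\right) = 169349 - \left(\left(\left(-7\right)^{2} - -56 - -16 - -14\right) \left(489 + 100\right) + 125517\right) = 169349 - \left(\left(49 + 56 + 16 + 14\right) 589 + 125517\right) = 169349 - \left(135 \cdot 589 + 125517\right) = 169349 - \left(79515 + 125517\right) = 169349 - 205032 = -35683$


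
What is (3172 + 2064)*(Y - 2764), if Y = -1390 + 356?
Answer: -19886328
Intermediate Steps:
Y = -1034
(3172 + 2064)*(Y - 2764) = (3172 + 2064)*(-1034 - 2764) = 5236*(-3798) = -19886328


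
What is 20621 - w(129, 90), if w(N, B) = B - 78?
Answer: 20609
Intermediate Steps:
w(N, B) = -78 + B
20621 - w(129, 90) = 20621 - (-78 + 90) = 20621 - 1*12 = 20621 - 12 = 20609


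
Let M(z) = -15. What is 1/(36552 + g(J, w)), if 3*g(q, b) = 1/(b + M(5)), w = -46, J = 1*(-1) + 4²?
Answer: 183/6689015 ≈ 2.7358e-5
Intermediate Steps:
J = 15 (J = -1 + 16 = 15)
g(q, b) = 1/(3*(-15 + b)) (g(q, b) = 1/(3*(b - 15)) = 1/(3*(-15 + b)))
1/(36552 + g(J, w)) = 1/(36552 + 1/(3*(-15 - 46))) = 1/(36552 + (⅓)/(-61)) = 1/(36552 + (⅓)*(-1/61)) = 1/(36552 - 1/183) = 1/(6689015/183) = 183/6689015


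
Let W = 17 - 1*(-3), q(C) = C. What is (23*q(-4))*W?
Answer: -1840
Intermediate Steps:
W = 20 (W = 17 + 3 = 20)
(23*q(-4))*W = (23*(-4))*20 = -92*20 = -1840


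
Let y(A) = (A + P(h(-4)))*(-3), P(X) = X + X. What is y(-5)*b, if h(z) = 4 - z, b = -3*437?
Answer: 43263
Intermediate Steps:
b = -1311
P(X) = 2*X
y(A) = -48 - 3*A (y(A) = (A + 2*(4 - 1*(-4)))*(-3) = (A + 2*(4 + 4))*(-3) = (A + 2*8)*(-3) = (A + 16)*(-3) = (16 + A)*(-3) = -48 - 3*A)
y(-5)*b = (-48 - 3*(-5))*(-1311) = (-48 + 15)*(-1311) = -33*(-1311) = 43263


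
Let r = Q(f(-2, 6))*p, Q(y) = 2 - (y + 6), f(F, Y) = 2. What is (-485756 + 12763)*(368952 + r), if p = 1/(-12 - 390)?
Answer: -11692285266505/67 ≈ -1.7451e+11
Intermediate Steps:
Q(y) = -4 - y (Q(y) = 2 - (6 + y) = 2 + (-6 - y) = -4 - y)
p = -1/402 (p = 1/(-402) = -1/402 ≈ -0.0024876)
r = 1/67 (r = (-4 - 1*2)*(-1/402) = (-4 - 2)*(-1/402) = -6*(-1/402) = 1/67 ≈ 0.014925)
(-485756 + 12763)*(368952 + r) = (-485756 + 12763)*(368952 + 1/67) = -472993*24719785/67 = -11692285266505/67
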